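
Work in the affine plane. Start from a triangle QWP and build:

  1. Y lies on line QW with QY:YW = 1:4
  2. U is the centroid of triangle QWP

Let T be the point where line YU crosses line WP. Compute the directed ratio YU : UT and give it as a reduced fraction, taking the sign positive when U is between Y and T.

Work in coordinates with Q = (0, 0), W = (1, 0), P = (0, 1).
1. Y lies on line QW with QY:YW = 1:4 ⇒ Y = (1/5, 0)
2. U is the centroid of triangle QWP ⇒ U = (1/3, 1/3)
line YU meets WP at T = (3/7, 4/7)
U = Y + t·(T−Y) with t = 7/12, so YU:UT = 7/12:5/12

YU:UT = 7/5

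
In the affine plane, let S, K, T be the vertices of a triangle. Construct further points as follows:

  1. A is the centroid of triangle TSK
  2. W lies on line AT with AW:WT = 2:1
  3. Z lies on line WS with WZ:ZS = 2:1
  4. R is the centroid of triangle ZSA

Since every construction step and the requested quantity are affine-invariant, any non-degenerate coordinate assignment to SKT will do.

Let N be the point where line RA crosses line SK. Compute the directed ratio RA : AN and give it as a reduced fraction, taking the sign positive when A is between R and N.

Set S = (0, 0), K = (1, 0), T = (0, 1); any affine frame gives the same invariant.
1. A is the centroid of triangle TSK ⇒ A = (1/3, 1/3)
2. W lies on line AT with AW:WT = 2:1 ⇒ W = (1/9, 7/9)
3. Z lies on line WS with WZ:ZS = 2:1 ⇒ Z = (1/27, 7/27)
4. R is the centroid of triangle ZSA ⇒ R = (10/81, 16/81)
line RA meets SK at N = (-2/11, 0)
A = R + t·(N−R) with t = -11/16, so RA:AN = -11/16:27/16

RA:AN = -11/27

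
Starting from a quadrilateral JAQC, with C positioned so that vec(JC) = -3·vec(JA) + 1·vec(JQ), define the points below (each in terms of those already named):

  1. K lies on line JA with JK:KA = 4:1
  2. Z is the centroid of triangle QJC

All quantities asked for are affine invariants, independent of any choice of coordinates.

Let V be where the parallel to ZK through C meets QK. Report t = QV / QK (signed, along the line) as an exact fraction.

t = 30/19

Assign J = (0, 0), A = (1, 0), Q = (0, 1), C = (-3, 1) — the answer is frame-independent, so this choice is without loss of generality.
1. K lies on line JA with JK:KA = 4:1 ⇒ K = (4/5, 0)
2. Z is the centroid of triangle QJC ⇒ Z = (-1, 2/3)
through C parallel to ZK: direction (9/5, -2/3); meets QK at V = (24/19, -11/19)
V = Q + t·(K−Q) with t = 30/19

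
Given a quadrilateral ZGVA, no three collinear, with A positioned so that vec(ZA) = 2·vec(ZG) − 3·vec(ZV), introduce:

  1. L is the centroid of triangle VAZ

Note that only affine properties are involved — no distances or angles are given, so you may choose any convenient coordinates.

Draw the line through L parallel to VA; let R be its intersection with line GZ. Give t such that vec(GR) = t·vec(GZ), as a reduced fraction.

t = 2/3

Set Z = (0, 0), G = (1, 0), V = (0, 1), A = (2, -3); any affine frame gives the same invariant.
1. L is the centroid of triangle VAZ ⇒ L = (2/3, -2/3)
through L parallel to VA: direction (2, -4); meets GZ at R = (1/3, 0)
R = G + t·(Z−G) with t = 2/3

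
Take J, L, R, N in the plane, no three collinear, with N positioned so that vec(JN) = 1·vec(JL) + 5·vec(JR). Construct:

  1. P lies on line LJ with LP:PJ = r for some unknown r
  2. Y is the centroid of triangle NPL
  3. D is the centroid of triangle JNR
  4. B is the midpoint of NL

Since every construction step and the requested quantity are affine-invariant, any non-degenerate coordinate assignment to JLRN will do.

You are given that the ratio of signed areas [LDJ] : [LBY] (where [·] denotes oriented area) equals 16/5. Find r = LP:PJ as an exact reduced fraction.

Set J = (0, 0), L = (1, 0), R = (0, 1), N = (1, 5); any affine frame gives the same invariant.
1. With LP:PJ = r, write λ = r/(r+1) so P = L + λ·(J−L); P is affine-linear in λ
2. Y is the centroid of triangle NPL ⇒ Y is an affine combination of earlier points and hence also affine-linear in λ
3. D is the centroid of triangle JNR ⇒ D = (1/3, 2)
4. B is the midpoint of NL ⇒ B = (1, 5/2)
Every point depending on P is an affine combination of P and λ-independent points, so each such coordinate is linear in λ; the λ² term in each signed area is a multiple of (J−L)×(J−L) = 0, so 2·[LDJ] and 2·[LBY] are each linear in λ. Evaluating at λ=0 and λ=1:
  2·[LDJ] = 2,   2·[LBY] = 5/6·λ
So [LDJ]:[LBY] = (2) / (5/6·λ). Setting this equal to 16/5:
  2 = 16/5·(5/6·λ)  ⇒  λ = 3/4
Then r = λ/(1−λ) = (3/4)/(1/4) = 3. Check: with r = 3, P = (1/4, 0) and [LDJ]:[LBY] = 16/5 as required.

r = 3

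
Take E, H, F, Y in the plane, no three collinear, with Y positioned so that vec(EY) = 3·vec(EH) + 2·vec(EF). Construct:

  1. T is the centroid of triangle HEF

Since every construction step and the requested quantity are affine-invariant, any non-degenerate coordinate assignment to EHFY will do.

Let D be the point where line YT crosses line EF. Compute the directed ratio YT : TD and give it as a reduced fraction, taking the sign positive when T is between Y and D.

Choose coordinates E = (0, 0), H = (1, 0), F = (0, 1), Y = (3, 2).
1. T is the centroid of triangle HEF ⇒ T = (1/3, 1/3)
line YT meets EF at D = (0, 1/8)
T = Y + t·(D−Y) with t = 8/9, so YT:TD = 8/9:1/9

YT:TD = 8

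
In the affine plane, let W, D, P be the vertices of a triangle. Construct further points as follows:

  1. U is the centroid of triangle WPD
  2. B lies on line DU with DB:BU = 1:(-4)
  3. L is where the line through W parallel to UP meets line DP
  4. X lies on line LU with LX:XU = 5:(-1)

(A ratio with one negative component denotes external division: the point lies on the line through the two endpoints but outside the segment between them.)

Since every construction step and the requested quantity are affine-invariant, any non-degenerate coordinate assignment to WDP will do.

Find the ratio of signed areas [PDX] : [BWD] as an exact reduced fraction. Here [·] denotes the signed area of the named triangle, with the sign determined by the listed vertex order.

Assign W = (0, 0), D = (1, 0), P = (0, 1) — the answer is frame-independent, so this choice is without loss of generality.
1. U is the centroid of triangle WPD ⇒ U = (1/3, 1/3)
2. B lies on line DU with DB:BU = 1:(-4) ⇒ B = (11/9, -1/9)
3. L is where the line through W parallel to UP meets line DP ⇒ L = (-1, 2)
4. X lies on line LU with LX:XU = 5:(-1) ⇒ X = (2/3, -1/12)
2·[PDX] = -5/12, 2·[BWD] = -1/9
[PDX]:[BWD] = -5/12:-1/9 = 15/4

[PDX]:[BWD] = 15/4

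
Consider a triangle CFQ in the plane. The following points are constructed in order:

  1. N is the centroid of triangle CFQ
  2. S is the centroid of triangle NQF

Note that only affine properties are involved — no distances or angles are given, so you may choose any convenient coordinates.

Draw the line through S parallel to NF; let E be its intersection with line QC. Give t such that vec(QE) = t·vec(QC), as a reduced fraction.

Work in coordinates with C = (0, 0), F = (1, 0), Q = (0, 1).
1. N is the centroid of triangle CFQ ⇒ N = (1/3, 1/3)
2. S is the centroid of triangle NQF ⇒ S = (4/9, 4/9)
through S parallel to NF: direction (2/3, -1/3); meets QC at E = (0, 2/3)
E = Q + t·(C−Q) with t = 1/3

t = 1/3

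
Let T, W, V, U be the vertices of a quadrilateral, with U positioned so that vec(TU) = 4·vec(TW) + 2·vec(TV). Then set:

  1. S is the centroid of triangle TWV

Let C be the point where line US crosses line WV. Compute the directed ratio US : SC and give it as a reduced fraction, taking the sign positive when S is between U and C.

US:SC = -16

Assign T = (0, 0), W = (1, 0), V = (0, 1), U = (4, 2) — the answer is frame-independent, so this choice is without loss of generality.
1. S is the centroid of triangle TWV ⇒ S = (1/3, 1/3)
line US meets WV at C = (9/16, 7/16)
S = U + t·(C−U) with t = 16/15, so US:SC = 16/15:-1/15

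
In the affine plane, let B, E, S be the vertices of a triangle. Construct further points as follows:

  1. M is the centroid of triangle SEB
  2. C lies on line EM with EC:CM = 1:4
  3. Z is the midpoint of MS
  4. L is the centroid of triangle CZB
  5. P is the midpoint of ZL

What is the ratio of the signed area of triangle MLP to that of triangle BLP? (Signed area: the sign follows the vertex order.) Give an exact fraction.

[MLP]:[BLP] = -1/17

Choose coordinates B = (0, 0), E = (1, 0), S = (0, 1).
1. M is the centroid of triangle SEB ⇒ M = (1/3, 1/3)
2. C lies on line EM with EC:CM = 1:4 ⇒ C = (13/15, 1/15)
3. Z is the midpoint of MS ⇒ Z = (1/6, 2/3)
4. L is the centroid of triangle CZB ⇒ L = (31/90, 11/45)
5. P is the midpoint of ZL ⇒ P = (23/90, 41/90)
2·[MLP] = -1/180, 2·[BLP] = 17/180
[MLP]:[BLP] = -1/180:17/180 = -1/17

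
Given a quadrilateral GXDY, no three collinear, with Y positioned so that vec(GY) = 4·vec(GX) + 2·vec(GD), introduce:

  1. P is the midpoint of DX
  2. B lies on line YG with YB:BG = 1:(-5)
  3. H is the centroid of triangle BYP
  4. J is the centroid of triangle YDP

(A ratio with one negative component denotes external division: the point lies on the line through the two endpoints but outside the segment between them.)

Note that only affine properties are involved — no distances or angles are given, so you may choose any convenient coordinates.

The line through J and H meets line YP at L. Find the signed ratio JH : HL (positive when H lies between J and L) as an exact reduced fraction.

Work in coordinates with G = (0, 0), X = (1, 0), D = (0, 1), Y = (4, 2).
1. P is the midpoint of DX ⇒ P = (1/2, 1/2)
2. B lies on line YG with YB:BG = 1:(-5) ⇒ B = (5, 5/2)
3. H is the centroid of triangle BYP ⇒ H = (19/6, 5/3)
4. J is the centroid of triangle YDP ⇒ J = (3/2, 7/6)
line JH meets YP at L = (181/54, 31/18)
H = J + t·(L−J) with t = 9/10, so JH:HL = 9/10:1/10

JH:HL = 9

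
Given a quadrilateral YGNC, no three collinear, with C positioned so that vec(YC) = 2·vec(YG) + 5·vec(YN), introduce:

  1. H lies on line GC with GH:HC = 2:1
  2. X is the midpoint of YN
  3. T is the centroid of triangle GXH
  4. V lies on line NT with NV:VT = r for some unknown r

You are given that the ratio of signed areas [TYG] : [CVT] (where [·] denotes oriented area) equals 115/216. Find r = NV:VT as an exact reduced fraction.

r = 1/4

Assign Y = (0, 0), G = (1, 0), N = (0, 1), C = (2, 5) — the answer is frame-independent, so this choice is without loss of generality.
1. H lies on line GC with GH:HC = 2:1 ⇒ H = (5/3, 10/3)
2. X is the midpoint of YN ⇒ X = (0, 1/2)
3. T is the centroid of triangle GXH ⇒ T = (8/9, 23/18)
4. With NV:VT = r, write λ = r/(r+1) so V = N + λ·(T−N); V is affine-linear in λ
Every point depending on V is an affine combination of V and λ-independent points, so each such coordinate is linear in λ; the λ² term in each signed area is a multiple of (T−N)×(T−N) = 0, so 2·[TYG] and 2·[CVT] are each linear in λ. Evaluating at λ=0 and λ=1:
  2·[TYG] = 23/18,   2·[CVT] = -3·λ + 3
So [TYG]:[CVT] = (23/18) / (-3·λ + 3). Setting this equal to 115/216:
  23/18 = 115/216·(-3·λ + 3)  ⇒  λ = 1/5
Then r = λ/(1−λ) = (1/5)/(4/5) = 1/4. Check: with r = 1/4, V = (8/45, 19/18) and [TYG]:[CVT] = 115/216 as required.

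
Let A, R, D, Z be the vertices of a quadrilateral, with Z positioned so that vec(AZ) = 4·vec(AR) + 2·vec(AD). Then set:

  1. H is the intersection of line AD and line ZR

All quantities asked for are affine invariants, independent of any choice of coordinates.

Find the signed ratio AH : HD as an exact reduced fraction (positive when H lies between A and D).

Choose coordinates A = (0, 0), R = (1, 0), D = (0, 1), Z = (4, 2).
1. H is the intersection of line AD and line ZR ⇒ H = (0, -2/3)
H = A + t·(D−A) with t = -2/3, so AH:HD = t:(1−t) = -2/3:5/3

AH:HD = -2/5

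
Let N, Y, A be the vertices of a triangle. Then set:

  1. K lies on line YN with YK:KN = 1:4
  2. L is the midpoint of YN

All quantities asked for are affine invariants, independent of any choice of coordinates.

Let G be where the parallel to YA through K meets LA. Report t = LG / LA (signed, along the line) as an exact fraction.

t = 3/5

Assign N = (0, 0), Y = (1, 0), A = (0, 1) — the answer is frame-independent, so this choice is without loss of generality.
1. K lies on line YN with YK:KN = 1:4 ⇒ K = (4/5, 0)
2. L is the midpoint of YN ⇒ L = (1/2, 0)
through K parallel to YA: direction (-1, 1); meets LA at G = (1/5, 3/5)
G = L + t·(A−L) with t = 3/5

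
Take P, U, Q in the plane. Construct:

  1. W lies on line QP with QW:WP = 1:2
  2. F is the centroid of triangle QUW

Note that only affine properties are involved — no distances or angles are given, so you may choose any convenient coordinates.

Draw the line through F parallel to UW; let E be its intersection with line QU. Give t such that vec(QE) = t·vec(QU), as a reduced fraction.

Assign P = (0, 0), U = (1, 0), Q = (0, 1) — the answer is frame-independent, so this choice is without loss of generality.
1. W lies on line QP with QW:WP = 1:2 ⇒ W = (0, 2/3)
2. F is the centroid of triangle QUW ⇒ F = (1/3, 5/9)
through F parallel to UW: direction (-1, 2/3); meets QU at E = (2/3, 1/3)
E = Q + t·(U−Q) with t = 2/3

t = 2/3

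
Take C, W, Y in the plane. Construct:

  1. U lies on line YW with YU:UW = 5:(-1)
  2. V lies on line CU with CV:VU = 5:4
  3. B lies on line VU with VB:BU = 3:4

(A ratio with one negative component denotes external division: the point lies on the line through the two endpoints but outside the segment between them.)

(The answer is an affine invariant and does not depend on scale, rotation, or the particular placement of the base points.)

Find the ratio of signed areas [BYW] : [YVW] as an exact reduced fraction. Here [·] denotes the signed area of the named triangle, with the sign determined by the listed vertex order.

[BYW]:[YVW] = -4/7

Work in coordinates with C = (0, 0), W = (1, 0), Y = (0, 1).
1. U lies on line YW with YU:UW = 5:(-1) ⇒ U = (5/4, -1/4)
2. V lies on line CU with CV:VU = 5:4 ⇒ V = (25/36, -5/36)
3. B lies on line VU with VB:BU = 3:4 ⇒ B = (235/252, -47/252)
2·[BYW] = -16/63, 2·[YVW] = 4/9
[BYW]:[YVW] = -16/63:4/9 = -4/7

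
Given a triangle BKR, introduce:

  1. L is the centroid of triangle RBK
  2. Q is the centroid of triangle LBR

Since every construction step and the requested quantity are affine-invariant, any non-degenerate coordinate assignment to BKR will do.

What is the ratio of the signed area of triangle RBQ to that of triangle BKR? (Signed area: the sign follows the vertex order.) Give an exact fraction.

Choose coordinates B = (0, 0), K = (1, 0), R = (0, 1).
1. L is the centroid of triangle RBK ⇒ L = (1/3, 1/3)
2. Q is the centroid of triangle LBR ⇒ Q = (1/9, 4/9)
2·[RBQ] = 1/9, 2·[BKR] = 1
[RBQ]:[BKR] = 1/9:1 = 1/9

[RBQ]:[BKR] = 1/9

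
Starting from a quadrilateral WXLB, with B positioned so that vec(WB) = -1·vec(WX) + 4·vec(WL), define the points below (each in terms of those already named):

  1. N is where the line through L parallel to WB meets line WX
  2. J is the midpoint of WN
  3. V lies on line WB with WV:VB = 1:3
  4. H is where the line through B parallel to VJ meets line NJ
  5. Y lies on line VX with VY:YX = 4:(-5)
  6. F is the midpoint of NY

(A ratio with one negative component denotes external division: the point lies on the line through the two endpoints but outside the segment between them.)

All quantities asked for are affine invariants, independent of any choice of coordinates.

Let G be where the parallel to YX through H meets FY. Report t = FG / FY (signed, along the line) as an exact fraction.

Set W = (0, 0), X = (1, 0), L = (0, 1), B = (-1, 4); any affine frame gives the same invariant.
1. N is where the line through L parallel to WB meets line WX ⇒ N = (1/4, 0)
2. J is the midpoint of WN ⇒ J = (1/8, 0)
3. V lies on line WB with WV:VB = 1:3 ⇒ V = (-1/4, 1)
4. H is where the line through B parallel to VJ meets line NJ ⇒ H = (1/2, 0)
5. Y lies on line VX with VY:YX = 4:(-5) ⇒ Y = (-21/4, 5)
6. F is the midpoint of NY ⇒ F = (-5/2, 5/2)
through H parallel to YX: direction (25/4, -5); meets FY at G = (-19/12, 5/3)
G = F + t·(Y−F) with t = -1/3

t = -1/3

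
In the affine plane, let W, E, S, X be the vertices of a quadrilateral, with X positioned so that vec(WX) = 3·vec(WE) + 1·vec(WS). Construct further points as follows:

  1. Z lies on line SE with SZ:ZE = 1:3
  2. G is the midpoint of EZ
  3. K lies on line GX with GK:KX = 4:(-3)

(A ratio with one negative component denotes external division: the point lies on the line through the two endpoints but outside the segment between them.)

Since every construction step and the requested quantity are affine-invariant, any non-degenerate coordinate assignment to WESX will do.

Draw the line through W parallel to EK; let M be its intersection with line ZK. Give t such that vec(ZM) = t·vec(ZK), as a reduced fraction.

t = 49/72

Set W = (0, 0), E = (1, 0), S = (0, 1), X = (3, 1); any affine frame gives the same invariant.
1. Z lies on line SE with SZ:ZE = 1:3 ⇒ Z = (1/4, 3/4)
2. G is the midpoint of EZ ⇒ G = (5/8, 3/8)
3. K lies on line GX with GK:KX = 4:(-3) ⇒ K = (81/8, 23/8)
through W parallel to EK: direction (73/8, 23/8); meets ZK at M = (4015/576, 1265/576)
M = Z + t·(K−Z) with t = 49/72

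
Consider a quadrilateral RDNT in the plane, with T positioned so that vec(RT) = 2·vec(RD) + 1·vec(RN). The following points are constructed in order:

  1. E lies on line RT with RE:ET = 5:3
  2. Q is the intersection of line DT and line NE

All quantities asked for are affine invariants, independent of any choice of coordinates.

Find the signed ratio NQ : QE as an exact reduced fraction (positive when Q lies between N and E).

Set R = (0, 0), D = (1, 0), N = (0, 1), T = (2, 1); any affine frame gives the same invariant.
1. E lies on line RT with RE:ET = 5:3 ⇒ E = (5/4, 5/8)
2. Q is the intersection of line DT and line NE ⇒ Q = (20/13, 7/13)
Q = N + t·(E−N) with t = 16/13, so NQ:QE = t:(1−t) = 16/13:-3/13

NQ:QE = -16/3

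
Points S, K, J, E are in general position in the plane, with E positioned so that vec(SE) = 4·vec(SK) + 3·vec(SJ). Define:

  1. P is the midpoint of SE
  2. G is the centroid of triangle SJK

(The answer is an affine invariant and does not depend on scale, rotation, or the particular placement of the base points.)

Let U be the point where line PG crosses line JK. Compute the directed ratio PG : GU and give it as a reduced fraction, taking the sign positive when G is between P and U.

PG:GU = -17/2

Choose coordinates S = (0, 0), K = (1, 0), J = (0, 1), E = (4, 3).
1. P is the midpoint of SE ⇒ P = (2, 3/2)
2. G is the centroid of triangle SJK ⇒ G = (1/3, 1/3)
line PG meets JK at U = (9/17, 8/17)
G = P + t·(U−P) with t = 17/15, so PG:GU = 17/15:-2/15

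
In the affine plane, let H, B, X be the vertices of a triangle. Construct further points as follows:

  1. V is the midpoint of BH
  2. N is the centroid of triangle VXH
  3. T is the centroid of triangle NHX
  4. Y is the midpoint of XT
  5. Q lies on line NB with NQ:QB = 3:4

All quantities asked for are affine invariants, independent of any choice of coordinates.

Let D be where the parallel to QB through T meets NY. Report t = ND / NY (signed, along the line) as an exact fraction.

Choose coordinates H = (0, 0), B = (1, 0), X = (0, 1).
1. V is the midpoint of BH ⇒ V = (1/2, 0)
2. N is the centroid of triangle VXH ⇒ N = (1/6, 1/3)
3. T is the centroid of triangle NHX ⇒ T = (1/18, 4/9)
4. Y is the midpoint of XT ⇒ Y = (1/36, 13/18)
5. Q lies on line NB with NQ:QB = 3:4 ⇒ Q = (11/21, 4/21)
through T parallel to QB: direction (10/21, -4/21); meets NY at D = (5/36, 37/90)
D = N + t·(Y−N) with t = 1/5

t = 1/5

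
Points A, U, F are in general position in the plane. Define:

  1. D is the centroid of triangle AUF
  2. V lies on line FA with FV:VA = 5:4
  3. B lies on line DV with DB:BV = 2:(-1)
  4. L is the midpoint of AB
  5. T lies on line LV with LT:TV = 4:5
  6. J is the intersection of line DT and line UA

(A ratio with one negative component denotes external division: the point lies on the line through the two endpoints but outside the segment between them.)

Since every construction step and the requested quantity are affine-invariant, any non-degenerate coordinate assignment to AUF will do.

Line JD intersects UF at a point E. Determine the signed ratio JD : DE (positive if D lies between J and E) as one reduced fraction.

JD:DE = -22

Choose coordinates A = (0, 0), U = (1, 0), F = (0, 1).
1. D is the centroid of triangle AUF ⇒ D = (1/3, 1/3)
2. V lies on line FA with FV:VA = 5:4 ⇒ V = (0, 4/9)
3. B lies on line DV with DB:BV = 2:(-1) ⇒ B = (-1/3, 5/9)
4. L is the midpoint of AB ⇒ L = (-1/6, 5/18)
5. T lies on line LV with LT:TV = 4:5 ⇒ T = (-5/54, 19/54)
6. J is the intersection of line DT and line UA ⇒ J = (8, 0)
line JD meets UF at E = (15/22, 7/22)
D = J + t·(E−J) with t = 22/21, so JD:DE = 22/21:-1/21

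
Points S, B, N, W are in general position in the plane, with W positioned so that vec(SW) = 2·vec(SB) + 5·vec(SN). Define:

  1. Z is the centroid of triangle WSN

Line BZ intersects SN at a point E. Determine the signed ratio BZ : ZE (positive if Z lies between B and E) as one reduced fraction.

BZ:ZE = 1/2

Work in coordinates with S = (0, 0), B = (1, 0), N = (0, 1), W = (2, 5).
1. Z is the centroid of triangle WSN ⇒ Z = (2/3, 2)
line BZ meets SN at E = (0, 6)
Z = B + t·(E−B) with t = 1/3, so BZ:ZE = 1/3:2/3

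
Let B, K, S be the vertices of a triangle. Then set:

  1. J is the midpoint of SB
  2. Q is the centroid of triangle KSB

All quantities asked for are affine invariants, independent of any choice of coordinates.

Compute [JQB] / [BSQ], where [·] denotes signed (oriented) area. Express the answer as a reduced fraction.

Choose coordinates B = (0, 0), K = (1, 0), S = (0, 1).
1. J is the midpoint of SB ⇒ J = (0, 1/2)
2. Q is the centroid of triangle KSB ⇒ Q = (1/3, 1/3)
2·[JQB] = -1/6, 2·[BSQ] = -1/3
[JQB]:[BSQ] = -1/6:-1/3 = 1/2

[JQB]:[BSQ] = 1/2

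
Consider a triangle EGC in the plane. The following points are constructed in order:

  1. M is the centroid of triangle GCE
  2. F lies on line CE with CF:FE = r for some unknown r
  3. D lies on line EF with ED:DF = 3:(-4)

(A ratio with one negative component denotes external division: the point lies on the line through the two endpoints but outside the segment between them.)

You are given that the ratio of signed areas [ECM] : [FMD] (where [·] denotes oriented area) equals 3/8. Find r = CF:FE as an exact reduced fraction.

r = 1/2

Set E = (0, 0), G = (1, 0), C = (0, 1); any affine frame gives the same invariant.
1. M is the centroid of triangle GCE ⇒ M = (1/3, 1/3)
2. With CF:FE = r, write λ = r/(r+1) so F = C + λ·(E−C); F is affine-linear in λ
3. D lies on line EF with ED:DF = 3:(-4) ⇒ D is an affine combination of earlier points and hence also affine-linear in λ
Every point depending on F is an affine combination of F and λ-independent points, so each such coordinate is linear in λ; the λ² term in each signed area is a multiple of (E−C)×(E−C) = 0, so 2·[ECM] and 2·[FMD] are each linear in λ. Evaluating at λ=0 and λ=1:
  2·[ECM] = -1/3,   2·[FMD] = 4/3·λ − 4/3
So [ECM]:[FMD] = (-1/3) / (4/3·λ − 4/3). Setting this equal to 3/8:
  -1/3 = 3/8·(4/3·λ − 4/3)  ⇒  λ = 1/3
Then r = λ/(1−λ) = (1/3)/(2/3) = 1/2. Check: with r = 1/2, F = (0, 2/3) and [ECM]:[FMD] = 3/8 as required.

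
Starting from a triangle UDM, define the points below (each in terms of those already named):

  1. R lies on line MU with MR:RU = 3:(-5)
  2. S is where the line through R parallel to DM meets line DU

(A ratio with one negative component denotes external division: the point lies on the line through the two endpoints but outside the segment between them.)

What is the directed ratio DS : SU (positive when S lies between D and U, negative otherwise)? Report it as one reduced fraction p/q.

Work in coordinates with U = (0, 0), D = (1, 0), M = (0, 1).
1. R lies on line MU with MR:RU = 3:(-5) ⇒ R = (0, 5/2)
2. S is where the line through R parallel to DM meets line DU ⇒ S = (5/2, 0)
S = D + t·(U−D) with t = -3/2, so DS:SU = t:(1−t) = -3/2:5/2

DS:SU = -3/5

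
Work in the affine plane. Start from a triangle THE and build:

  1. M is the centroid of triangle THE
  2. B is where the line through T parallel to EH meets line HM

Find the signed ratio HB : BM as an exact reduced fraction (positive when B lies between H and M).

Work in coordinates with T = (0, 0), H = (1, 0), E = (0, 1).
1. M is the centroid of triangle THE ⇒ M = (1/3, 1/3)
2. B is where the line through T parallel to EH meets line HM ⇒ B = (-1, 1)
B = H + t·(M−H) with t = 3, so HB:BM = t:(1−t) = 3:-2

HB:BM = -3/2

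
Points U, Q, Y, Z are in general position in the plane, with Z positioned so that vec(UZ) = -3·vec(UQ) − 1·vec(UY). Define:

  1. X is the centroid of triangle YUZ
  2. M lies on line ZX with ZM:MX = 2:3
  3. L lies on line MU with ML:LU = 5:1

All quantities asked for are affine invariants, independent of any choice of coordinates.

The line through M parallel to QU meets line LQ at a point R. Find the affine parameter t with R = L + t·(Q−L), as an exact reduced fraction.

Work in coordinates with U = (0, 0), Q = (1, 0), Y = (0, 1), Z = (-3, -1).
1. X is the centroid of triangle YUZ ⇒ X = (-1, 0)
2. M lies on line ZX with ZM:MX = 2:3 ⇒ M = (-11/5, -3/5)
3. L lies on line MU with ML:LU = 5:1 ⇒ L = (-11/30, -1/10)
through M parallel to QU: direction (-1, 0); meets LQ at R = (-36/5, -3/5)
R = L + t·(Q−L) with t = -5

t = -5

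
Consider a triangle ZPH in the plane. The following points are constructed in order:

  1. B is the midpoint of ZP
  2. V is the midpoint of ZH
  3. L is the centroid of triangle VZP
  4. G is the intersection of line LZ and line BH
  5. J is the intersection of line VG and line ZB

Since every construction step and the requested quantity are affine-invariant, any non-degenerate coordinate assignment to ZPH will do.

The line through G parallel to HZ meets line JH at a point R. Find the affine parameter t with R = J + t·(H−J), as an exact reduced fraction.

Choose coordinates Z = (0, 0), P = (1, 0), H = (0, 1).
1. B is the midpoint of ZP ⇒ B = (1/2, 0)
2. V is the midpoint of ZH ⇒ V = (0, 1/2)
3. L is the centroid of triangle VZP ⇒ L = (1/3, 1/6)
4. G is the intersection of line LZ and line BH ⇒ G = (2/5, 1/5)
5. J is the intersection of line VG and line ZB ⇒ J = (2/3, 0)
through G parallel to HZ: direction (0, -1); meets JH at R = (2/5, 2/5)
R = J + t·(H−J) with t = 2/5

t = 2/5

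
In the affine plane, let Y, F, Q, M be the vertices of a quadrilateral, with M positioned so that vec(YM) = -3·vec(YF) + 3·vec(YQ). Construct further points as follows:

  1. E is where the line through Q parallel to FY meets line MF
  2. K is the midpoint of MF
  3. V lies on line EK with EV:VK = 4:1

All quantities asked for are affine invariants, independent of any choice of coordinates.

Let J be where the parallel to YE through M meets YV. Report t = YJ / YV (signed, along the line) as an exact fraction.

t = 5

Work in coordinates with Y = (0, 0), F = (1, 0), Q = (0, 1), M = (-3, 3).
1. E is where the line through Q parallel to FY meets line MF ⇒ E = (-1/3, 1)
2. K is the midpoint of MF ⇒ K = (-1, 3/2)
3. V lies on line EK with EV:VK = 4:1 ⇒ V = (-13/15, 7/5)
through M parallel to YE: direction (-1/3, 1); meets YV at J = (-13/3, 7)
J = Y + t·(V−Y) with t = 5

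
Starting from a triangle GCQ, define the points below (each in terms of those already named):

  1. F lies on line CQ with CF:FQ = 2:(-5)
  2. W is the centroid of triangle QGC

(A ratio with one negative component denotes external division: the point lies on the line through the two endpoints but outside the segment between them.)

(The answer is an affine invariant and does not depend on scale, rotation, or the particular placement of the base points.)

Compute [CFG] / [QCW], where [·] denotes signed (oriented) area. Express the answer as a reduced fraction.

[CFG]:[QCW] = 2

Work in coordinates with G = (0, 0), C = (1, 0), Q = (0, 1).
1. F lies on line CQ with CF:FQ = 2:(-5) ⇒ F = (5/3, -2/3)
2. W is the centroid of triangle QGC ⇒ W = (1/3, 1/3)
2·[CFG] = -2/3, 2·[QCW] = -1/3
[CFG]:[QCW] = -2/3:-1/3 = 2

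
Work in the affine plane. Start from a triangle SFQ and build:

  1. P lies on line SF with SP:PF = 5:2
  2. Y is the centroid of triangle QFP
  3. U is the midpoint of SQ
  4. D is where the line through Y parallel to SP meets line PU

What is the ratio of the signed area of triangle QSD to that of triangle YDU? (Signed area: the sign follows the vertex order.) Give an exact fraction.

[QSD]:[YDU] = -30/7

Set S = (0, 0), F = (1, 0), Q = (0, 1); any affine frame gives the same invariant.
1. P lies on line SF with SP:PF = 5:2 ⇒ P = (5/7, 0)
2. Y is the centroid of triangle QFP ⇒ Y = (4/7, 1/3)
3. U is the midpoint of SQ ⇒ U = (0, 1/2)
4. D is where the line through Y parallel to SP meets line PU ⇒ D = (5/21, 1/3)
2·[QSD] = 5/21, 2·[YDU] = -1/18
[QSD]:[YDU] = 5/21:-1/18 = -30/7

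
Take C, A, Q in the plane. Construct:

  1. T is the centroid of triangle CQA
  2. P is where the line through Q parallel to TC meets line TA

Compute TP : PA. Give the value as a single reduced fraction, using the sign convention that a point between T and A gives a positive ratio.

TP:PA = -1/2

Assign C = (0, 0), A = (1, 0), Q = (0, 1) — the answer is frame-independent, so this choice is without loss of generality.
1. T is the centroid of triangle CQA ⇒ T = (1/3, 1/3)
2. P is where the line through Q parallel to TC meets line TA ⇒ P = (-1/3, 2/3)
P = T + t·(A−T) with t = -1, so TP:PA = t:(1−t) = -1:2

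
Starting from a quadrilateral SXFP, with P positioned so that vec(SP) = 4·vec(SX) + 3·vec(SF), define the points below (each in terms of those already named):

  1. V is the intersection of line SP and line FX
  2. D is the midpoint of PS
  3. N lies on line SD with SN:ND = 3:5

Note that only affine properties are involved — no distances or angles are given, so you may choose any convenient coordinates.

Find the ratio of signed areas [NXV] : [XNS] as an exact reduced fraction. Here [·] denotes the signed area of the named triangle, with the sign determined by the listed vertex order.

Set S = (0, 0), X = (1, 0), F = (0, 1), P = (4, 3); any affine frame gives the same invariant.
1. V is the intersection of line SP and line FX ⇒ V = (4/7, 3/7)
2. D is the midpoint of PS ⇒ D = (2, 3/2)
3. N lies on line SD with SN:ND = 3:5 ⇒ N = (3/4, 9/16)
2·[NXV] = -15/112, 2·[XNS] = 9/16
[NXV]:[XNS] = -15/112:9/16 = -5/21

[NXV]:[XNS] = -5/21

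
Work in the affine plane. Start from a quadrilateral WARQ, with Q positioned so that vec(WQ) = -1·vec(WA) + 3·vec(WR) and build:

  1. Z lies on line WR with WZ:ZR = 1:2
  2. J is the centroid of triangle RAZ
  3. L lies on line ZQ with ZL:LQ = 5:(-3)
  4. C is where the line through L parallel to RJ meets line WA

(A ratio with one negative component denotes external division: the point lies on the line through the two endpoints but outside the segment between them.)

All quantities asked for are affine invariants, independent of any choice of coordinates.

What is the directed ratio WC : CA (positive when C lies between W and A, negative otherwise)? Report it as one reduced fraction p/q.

WC:CA = -17/7

Work in coordinates with W = (0, 0), A = (1, 0), R = (0, 1), Q = (-1, 3).
1. Z lies on line WR with WZ:ZR = 1:2 ⇒ Z = (0, 1/3)
2. J is the centroid of triangle RAZ ⇒ J = (1/3, 4/9)
3. L lies on line ZQ with ZL:LQ = 5:(-3) ⇒ L = (-5/2, 7)
4. C is where the line through L parallel to RJ meets line WA ⇒ C = (17/10, 0)
C = W + t·(A−W) with t = 17/10, so WC:CA = t:(1−t) = 17/10:-7/10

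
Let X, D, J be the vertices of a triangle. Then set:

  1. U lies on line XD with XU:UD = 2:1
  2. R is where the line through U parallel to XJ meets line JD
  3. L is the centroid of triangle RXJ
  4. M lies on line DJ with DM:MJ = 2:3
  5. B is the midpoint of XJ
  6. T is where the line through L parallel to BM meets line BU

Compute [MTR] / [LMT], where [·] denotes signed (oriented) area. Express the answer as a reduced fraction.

Work in coordinates with X = (0, 0), D = (1, 0), J = (0, 1).
1. U lies on line XD with XU:UD = 2:1 ⇒ U = (2/3, 0)
2. R is where the line through U parallel to XJ meets line JD ⇒ R = (2/3, 1/3)
3. L is the centroid of triangle RXJ ⇒ L = (2/9, 4/9)
4. M lies on line DJ with DM:MJ = 2:3 ⇒ M = (3/5, 2/5)
5. B is the midpoint of XJ ⇒ B = (0, 1/2)
6. T is where the line through L parallel to BM meets line BU ⇒ T = (2/63, 10/21)
2·[MTR] = 31/945, 2·[LMT] = 2/567
[MTR]:[LMT] = 31/945:2/567 = 93/10

[MTR]:[LMT] = 93/10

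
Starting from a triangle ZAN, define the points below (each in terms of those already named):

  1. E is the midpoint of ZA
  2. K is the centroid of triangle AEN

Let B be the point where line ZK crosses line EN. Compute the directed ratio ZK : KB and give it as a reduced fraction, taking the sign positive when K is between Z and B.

ZK:KB = -4

Work in coordinates with Z = (0, 0), A = (1, 0), N = (0, 1).
1. E is the midpoint of ZA ⇒ E = (1/2, 0)
2. K is the centroid of triangle AEN ⇒ K = (1/2, 1/3)
line ZK meets EN at B = (3/8, 1/4)
K = Z + t·(B−Z) with t = 4/3, so ZK:KB = 4/3:-1/3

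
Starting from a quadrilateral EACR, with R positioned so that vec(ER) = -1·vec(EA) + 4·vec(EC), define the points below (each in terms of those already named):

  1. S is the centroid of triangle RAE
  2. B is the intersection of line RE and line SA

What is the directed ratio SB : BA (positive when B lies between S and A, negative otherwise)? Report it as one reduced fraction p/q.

SB:BA = -1/3

Assign E = (0, 0), A = (1, 0), C = (0, 1), R = (-1, 4) — the answer is frame-independent, so this choice is without loss of generality.
1. S is the centroid of triangle RAE ⇒ S = (0, 4/3)
2. B is the intersection of line RE and line SA ⇒ B = (-1/2, 2)
B = S + t·(A−S) with t = -1/2, so SB:BA = t:(1−t) = -1/2:3/2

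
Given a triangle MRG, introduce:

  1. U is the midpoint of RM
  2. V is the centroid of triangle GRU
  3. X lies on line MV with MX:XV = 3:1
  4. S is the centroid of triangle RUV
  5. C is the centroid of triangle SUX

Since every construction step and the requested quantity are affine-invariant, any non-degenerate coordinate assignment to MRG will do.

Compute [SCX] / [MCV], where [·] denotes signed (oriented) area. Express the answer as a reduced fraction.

Work in coordinates with M = (0, 0), R = (1, 0), G = (0, 1).
1. U is the midpoint of RM ⇒ U = (1/2, 0)
2. V is the centroid of triangle GRU ⇒ V = (1/2, 1/3)
3. X lies on line MV with MX:XV = 3:1 ⇒ X = (3/8, 1/4)
4. S is the centroid of triangle RUV ⇒ S = (2/3, 1/9)
5. C is the centroid of triangle SUX ⇒ C = (37/72, 13/108)
2·[SCX] = -1/54, 2·[MCV] = 1/9
[SCX]:[MCV] = -1/54:1/9 = -1/6

[SCX]:[MCV] = -1/6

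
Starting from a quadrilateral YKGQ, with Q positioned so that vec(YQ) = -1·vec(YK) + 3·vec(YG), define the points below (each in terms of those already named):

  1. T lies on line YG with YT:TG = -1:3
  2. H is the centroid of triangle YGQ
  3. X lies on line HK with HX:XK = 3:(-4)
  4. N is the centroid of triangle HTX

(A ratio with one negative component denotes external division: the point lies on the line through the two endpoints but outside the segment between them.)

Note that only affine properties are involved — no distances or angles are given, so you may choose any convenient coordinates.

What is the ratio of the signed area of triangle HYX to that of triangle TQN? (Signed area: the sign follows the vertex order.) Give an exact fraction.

Choose coordinates Y = (0, 0), K = (1, 0), G = (0, 1), Q = (-1, 3).
1. T lies on line YG with YT:TG = -1:3 ⇒ T = (0, -1/2)
2. H is the centroid of triangle YGQ ⇒ H = (-1/3, 4/3)
3. X lies on line HK with HX:XK = 3:(-4) ⇒ X = (-13/3, 16/3)
4. N is the centroid of triangle HTX ⇒ N = (-14/9, 37/18)
2·[HYX] = -4, 2·[TQN] = 26/9
[HYX]:[TQN] = -4:26/9 = -18/13

[HYX]:[TQN] = -18/13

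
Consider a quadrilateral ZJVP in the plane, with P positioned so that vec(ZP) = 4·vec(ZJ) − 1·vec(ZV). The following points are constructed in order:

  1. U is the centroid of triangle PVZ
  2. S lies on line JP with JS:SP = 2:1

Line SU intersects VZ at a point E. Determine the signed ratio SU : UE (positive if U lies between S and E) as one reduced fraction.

Set Z = (0, 0), J = (1, 0), V = (0, 1), P = (4, -1); any affine frame gives the same invariant.
1. U is the centroid of triangle PVZ ⇒ U = (4/3, 0)
2. S lies on line JP with JS:SP = 2:1 ⇒ S = (3, -2/3)
line SU meets VZ at E = (0, 8/15)
U = S + t·(E−S) with t = 5/9, so SU:UE = 5/9:4/9

SU:UE = 5/4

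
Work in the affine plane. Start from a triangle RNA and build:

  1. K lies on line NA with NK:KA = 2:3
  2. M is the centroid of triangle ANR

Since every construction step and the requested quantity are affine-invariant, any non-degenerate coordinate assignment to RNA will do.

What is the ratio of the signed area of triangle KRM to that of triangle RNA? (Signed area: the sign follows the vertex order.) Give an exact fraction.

Work in coordinates with R = (0, 0), N = (1, 0), A = (0, 1).
1. K lies on line NA with NK:KA = 2:3 ⇒ K = (3/5, 2/5)
2. M is the centroid of triangle ANR ⇒ M = (1/3, 1/3)
2·[KRM] = -1/15, 2·[RNA] = 1
[KRM]:[RNA] = -1/15:1 = -1/15

[KRM]:[RNA] = -1/15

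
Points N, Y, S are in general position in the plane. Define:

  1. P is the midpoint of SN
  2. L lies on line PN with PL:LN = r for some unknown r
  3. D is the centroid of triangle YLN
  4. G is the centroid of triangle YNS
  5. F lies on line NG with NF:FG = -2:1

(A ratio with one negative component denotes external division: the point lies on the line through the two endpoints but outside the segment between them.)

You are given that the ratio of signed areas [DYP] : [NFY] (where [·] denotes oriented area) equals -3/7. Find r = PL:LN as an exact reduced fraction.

r = 5/2

Work in coordinates with N = (0, 0), Y = (1, 0), S = (0, 1).
1. P is the midpoint of SN ⇒ P = (0, 1/2)
2. With PL:LN = r, write λ = r/(r+1) so L = P + λ·(N−P); L is affine-linear in λ
3. D is the centroid of triangle YLN ⇒ D is an affine combination of earlier points and hence also affine-linear in λ
4. G is the centroid of triangle YNS ⇒ G = (1/3, 1/3)
5. F lies on line NG with NF:FG = -2:1 ⇒ F = (2/3, 2/3)
Every point depending on L is an affine combination of L and λ-independent points, so each such coordinate is linear in λ; the λ² term in each signed area is a multiple of (N−P)×(N−P) = 0, so 2·[DYP] and 2·[NFY] are each linear in λ. Evaluating at λ=0 and λ=1:
  2·[DYP] = 1/6·λ + 1/6,   2·[NFY] = -2/3
So [DYP]:[NFY] = (1/6·λ + 1/6) / (-2/3). Setting this equal to -3/7:
  1/6·λ + 1/6 = -3/7·(-2/3)  ⇒  λ = 5/7
Then r = λ/(1−λ) = (5/7)/(2/7) = 5/2. Check: with r = 5/2, L = (0, 1/7) and [DYP]:[NFY] = -3/7 as required.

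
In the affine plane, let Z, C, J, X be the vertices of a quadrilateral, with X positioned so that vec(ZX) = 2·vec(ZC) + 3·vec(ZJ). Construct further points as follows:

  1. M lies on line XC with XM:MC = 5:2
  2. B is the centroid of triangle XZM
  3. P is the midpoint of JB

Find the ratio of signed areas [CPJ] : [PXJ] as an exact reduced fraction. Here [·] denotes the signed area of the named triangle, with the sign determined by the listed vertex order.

Assign Z = (0, 0), C = (1, 0), J = (0, 1), X = (2, 3) — the answer is frame-independent, so this choice is without loss of generality.
1. M lies on line XC with XM:MC = 5:2 ⇒ M = (9/7, 6/7)
2. B is the centroid of triangle XZM ⇒ B = (23/21, 9/7)
3. P is the midpoint of JB ⇒ P = (23/42, 8/7)
2·[CPJ] = 29/42, 2·[PXJ] = 17/21
[CPJ]:[PXJ] = 29/42:17/21 = 29/34

[CPJ]:[PXJ] = 29/34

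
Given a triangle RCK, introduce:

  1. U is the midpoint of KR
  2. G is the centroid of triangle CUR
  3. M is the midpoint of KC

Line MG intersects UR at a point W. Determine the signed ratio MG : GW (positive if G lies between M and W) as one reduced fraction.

MG:GW = 1/2

Choose coordinates R = (0, 0), C = (1, 0), K = (0, 1).
1. U is the midpoint of KR ⇒ U = (0, 1/2)
2. G is the centroid of triangle CUR ⇒ G = (1/3, 1/6)
3. M is the midpoint of KC ⇒ M = (1/2, 1/2)
line MG meets UR at W = (0, -1/2)
G = M + t·(W−M) with t = 1/3, so MG:GW = 1/3:2/3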